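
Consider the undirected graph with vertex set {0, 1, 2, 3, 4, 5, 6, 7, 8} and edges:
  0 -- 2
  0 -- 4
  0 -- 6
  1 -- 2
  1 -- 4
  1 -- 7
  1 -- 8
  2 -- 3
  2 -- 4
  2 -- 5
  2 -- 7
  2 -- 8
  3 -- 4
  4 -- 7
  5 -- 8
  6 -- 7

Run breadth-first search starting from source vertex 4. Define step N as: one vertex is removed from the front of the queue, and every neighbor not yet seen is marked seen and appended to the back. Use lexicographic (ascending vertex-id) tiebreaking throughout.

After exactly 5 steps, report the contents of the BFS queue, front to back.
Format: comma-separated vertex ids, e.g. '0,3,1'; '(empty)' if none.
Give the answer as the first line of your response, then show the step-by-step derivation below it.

7,6,8,5

step 1: dequeue 4; queue=[0,1,2,3,7]; order=4
step 2: dequeue 0; queue=[1,2,3,7,6]; order=4,0
step 3: dequeue 1; queue=[2,3,7,6,8]; order=4,0,1
step 4: dequeue 2; queue=[3,7,6,8,5]; order=4,0,1,2
step 5: dequeue 3; queue=[7,6,8,5]; order=4,0,1,2,3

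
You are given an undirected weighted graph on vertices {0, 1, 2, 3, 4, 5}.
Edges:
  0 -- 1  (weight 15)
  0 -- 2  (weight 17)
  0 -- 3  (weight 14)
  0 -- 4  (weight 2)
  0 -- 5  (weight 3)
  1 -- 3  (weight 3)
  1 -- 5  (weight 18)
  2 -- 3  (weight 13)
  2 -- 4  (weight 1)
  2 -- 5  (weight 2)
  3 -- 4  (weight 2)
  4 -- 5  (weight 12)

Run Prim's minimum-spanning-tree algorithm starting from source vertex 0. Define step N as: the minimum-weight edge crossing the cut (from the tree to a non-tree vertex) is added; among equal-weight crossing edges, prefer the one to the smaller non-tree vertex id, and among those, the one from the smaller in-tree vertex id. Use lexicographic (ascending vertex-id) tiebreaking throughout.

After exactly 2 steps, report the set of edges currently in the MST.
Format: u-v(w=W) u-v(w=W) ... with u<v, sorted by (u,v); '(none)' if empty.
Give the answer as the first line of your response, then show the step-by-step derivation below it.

0-4(w=2) 2-4(w=1)

step 1: add edge 0-4 (w=2); MST = {0-4(w=2)}
step 2: add edge 2-4 (w=1); MST = {0-4(w=2) 2-4(w=1)}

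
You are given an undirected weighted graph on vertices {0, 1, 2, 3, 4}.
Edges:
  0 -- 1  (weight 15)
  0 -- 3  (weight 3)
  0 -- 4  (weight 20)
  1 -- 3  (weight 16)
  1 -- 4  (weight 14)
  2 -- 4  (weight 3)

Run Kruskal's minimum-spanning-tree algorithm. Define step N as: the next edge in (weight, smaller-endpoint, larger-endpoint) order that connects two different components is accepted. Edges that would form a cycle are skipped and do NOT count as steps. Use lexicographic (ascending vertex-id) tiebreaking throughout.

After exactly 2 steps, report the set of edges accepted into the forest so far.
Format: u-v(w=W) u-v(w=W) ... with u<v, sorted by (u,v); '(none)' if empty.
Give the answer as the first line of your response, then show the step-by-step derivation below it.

0-3(w=3) 2-4(w=3)

step 1: add edge 0-3 (w=3); MST = {0-3(w=3)}
step 2: add edge 2-4 (w=3); MST = {0-3(w=3) 2-4(w=3)}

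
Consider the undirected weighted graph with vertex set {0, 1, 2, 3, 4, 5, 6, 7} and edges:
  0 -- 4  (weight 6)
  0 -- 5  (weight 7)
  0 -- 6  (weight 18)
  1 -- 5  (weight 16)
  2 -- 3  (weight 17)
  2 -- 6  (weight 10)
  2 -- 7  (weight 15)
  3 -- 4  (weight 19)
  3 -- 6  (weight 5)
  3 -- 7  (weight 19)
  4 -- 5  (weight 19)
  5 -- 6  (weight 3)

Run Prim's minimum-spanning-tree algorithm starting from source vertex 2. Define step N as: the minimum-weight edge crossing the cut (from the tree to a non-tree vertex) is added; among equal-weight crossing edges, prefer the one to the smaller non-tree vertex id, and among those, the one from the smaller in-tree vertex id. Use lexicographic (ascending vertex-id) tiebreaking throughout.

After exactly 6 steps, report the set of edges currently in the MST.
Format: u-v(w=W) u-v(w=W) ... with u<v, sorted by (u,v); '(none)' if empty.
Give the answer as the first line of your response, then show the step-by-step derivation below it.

0-4(w=6) 0-5(w=7) 2-6(w=10) 2-7(w=15) 3-6(w=5) 5-6(w=3)

step 1: add edge 2-6 (w=10); MST = {2-6(w=10)}
step 2: add edge 5-6 (w=3); MST = {2-6(w=10) 5-6(w=3)}
step 3: add edge 3-6 (w=5); MST = {2-6(w=10) 3-6(w=5) 5-6(w=3)}
step 4: add edge 0-5 (w=7); MST = {0-5(w=7) 2-6(w=10) 3-6(w=5) 5-6(w=3)}
step 5: add edge 0-4 (w=6); MST = {0-4(w=6) 0-5(w=7) 2-6(w=10) 3-6(w=5) 5-6(w=3)}
step 6: add edge 2-7 (w=15); MST = {0-4(w=6) 0-5(w=7) 2-6(w=10) 2-7(w=15) 3-6(w=5) 5-6(w=3)}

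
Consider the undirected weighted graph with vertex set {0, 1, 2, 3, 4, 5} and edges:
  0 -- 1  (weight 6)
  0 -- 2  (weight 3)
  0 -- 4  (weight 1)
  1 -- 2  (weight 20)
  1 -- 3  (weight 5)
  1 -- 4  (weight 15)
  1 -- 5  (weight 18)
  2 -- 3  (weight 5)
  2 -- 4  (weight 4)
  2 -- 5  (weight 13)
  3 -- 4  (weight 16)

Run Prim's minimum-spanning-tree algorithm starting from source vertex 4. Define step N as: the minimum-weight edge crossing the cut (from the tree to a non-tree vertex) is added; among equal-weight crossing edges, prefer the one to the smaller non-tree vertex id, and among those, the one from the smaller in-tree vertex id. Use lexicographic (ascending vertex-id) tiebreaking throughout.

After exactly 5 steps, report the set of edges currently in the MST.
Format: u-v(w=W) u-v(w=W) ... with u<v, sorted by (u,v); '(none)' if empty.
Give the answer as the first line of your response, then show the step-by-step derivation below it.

0-2(w=3) 0-4(w=1) 1-3(w=5) 2-3(w=5) 2-5(w=13)

step 1: add edge 0-4 (w=1); MST = {0-4(w=1)}
step 2: add edge 0-2 (w=3); MST = {0-2(w=3) 0-4(w=1)}
step 3: add edge 2-3 (w=5); MST = {0-2(w=3) 0-4(w=1) 2-3(w=5)}
step 4: add edge 1-3 (w=5); MST = {0-2(w=3) 0-4(w=1) 1-3(w=5) 2-3(w=5)}
step 5: add edge 2-5 (w=13); MST = {0-2(w=3) 0-4(w=1) 1-3(w=5) 2-3(w=5) 2-5(w=13)}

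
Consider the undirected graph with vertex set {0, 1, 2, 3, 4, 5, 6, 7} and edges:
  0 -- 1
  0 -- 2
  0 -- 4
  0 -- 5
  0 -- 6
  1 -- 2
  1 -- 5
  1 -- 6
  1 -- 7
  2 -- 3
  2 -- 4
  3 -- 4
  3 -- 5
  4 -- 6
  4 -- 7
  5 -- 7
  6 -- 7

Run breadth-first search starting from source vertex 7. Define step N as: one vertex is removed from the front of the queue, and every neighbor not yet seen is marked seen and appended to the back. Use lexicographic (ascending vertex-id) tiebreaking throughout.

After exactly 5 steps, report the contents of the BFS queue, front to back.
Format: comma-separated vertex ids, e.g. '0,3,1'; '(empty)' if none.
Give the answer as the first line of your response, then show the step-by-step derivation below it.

0,2,3

step 1: dequeue 7; queue=[1,4,5,6]; order=7
step 2: dequeue 1; queue=[4,5,6,0,2]; order=7,1
step 3: dequeue 4; queue=[5,6,0,2,3]; order=7,1,4
step 4: dequeue 5; queue=[6,0,2,3]; order=7,1,4,5
step 5: dequeue 6; queue=[0,2,3]; order=7,1,4,5,6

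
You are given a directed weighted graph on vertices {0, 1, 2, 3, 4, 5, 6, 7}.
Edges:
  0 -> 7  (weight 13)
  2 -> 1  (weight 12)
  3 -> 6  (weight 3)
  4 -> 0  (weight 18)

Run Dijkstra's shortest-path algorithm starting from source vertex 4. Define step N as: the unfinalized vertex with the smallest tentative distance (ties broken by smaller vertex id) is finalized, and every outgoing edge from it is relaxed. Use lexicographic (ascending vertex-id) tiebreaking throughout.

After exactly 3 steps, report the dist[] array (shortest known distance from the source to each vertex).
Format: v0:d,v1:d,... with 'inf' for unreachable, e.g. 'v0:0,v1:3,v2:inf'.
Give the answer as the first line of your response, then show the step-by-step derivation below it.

v0:18,v1:inf,v2:inf,v3:inf,v4:0,v5:inf,v6:inf,v7:31

step 1: dist = v0:18,v1:inf,v2:inf,v3:inf,v4:0,v5:inf,v6:inf,v7:inf
step 2: dist = v0:18,v1:inf,v2:inf,v3:inf,v4:0,v5:inf,v6:inf,v7:31
step 3: dist = v0:18,v1:inf,v2:inf,v3:inf,v4:0,v5:inf,v6:inf,v7:31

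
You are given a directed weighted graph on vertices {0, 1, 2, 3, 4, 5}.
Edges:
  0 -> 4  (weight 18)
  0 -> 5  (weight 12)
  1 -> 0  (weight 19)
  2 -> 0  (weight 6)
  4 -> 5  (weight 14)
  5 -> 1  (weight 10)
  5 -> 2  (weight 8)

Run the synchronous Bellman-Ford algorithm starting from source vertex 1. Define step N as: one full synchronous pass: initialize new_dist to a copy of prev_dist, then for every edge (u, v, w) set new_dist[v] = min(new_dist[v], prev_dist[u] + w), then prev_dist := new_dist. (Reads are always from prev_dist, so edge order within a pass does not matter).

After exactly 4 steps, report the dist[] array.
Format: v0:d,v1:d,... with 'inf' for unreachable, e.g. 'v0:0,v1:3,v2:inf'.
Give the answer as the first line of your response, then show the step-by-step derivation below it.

v0:19,v1:0,v2:39,v3:inf,v4:37,v5:31

step 1: dist = v0:19,v1:0,v2:inf,v3:inf,v4:inf,v5:inf
step 2: dist = v0:19,v1:0,v2:inf,v3:inf,v4:37,v5:31
step 3: dist = v0:19,v1:0,v2:39,v3:inf,v4:37,v5:31
step 4: dist = v0:19,v1:0,v2:39,v3:inf,v4:37,v5:31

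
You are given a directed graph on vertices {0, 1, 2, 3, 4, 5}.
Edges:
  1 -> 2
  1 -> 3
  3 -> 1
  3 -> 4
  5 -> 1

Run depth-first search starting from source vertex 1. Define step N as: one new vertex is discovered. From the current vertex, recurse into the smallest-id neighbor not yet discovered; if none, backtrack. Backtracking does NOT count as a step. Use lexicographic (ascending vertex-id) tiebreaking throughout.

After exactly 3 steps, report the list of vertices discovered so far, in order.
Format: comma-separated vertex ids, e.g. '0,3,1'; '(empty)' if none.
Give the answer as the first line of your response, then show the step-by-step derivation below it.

1,2,3

step 1: discover 1; path=1; order=1
step 2: discover 2; path=1>2; order=1,2
step 3: discover 3; path=1>3; order=1,2,3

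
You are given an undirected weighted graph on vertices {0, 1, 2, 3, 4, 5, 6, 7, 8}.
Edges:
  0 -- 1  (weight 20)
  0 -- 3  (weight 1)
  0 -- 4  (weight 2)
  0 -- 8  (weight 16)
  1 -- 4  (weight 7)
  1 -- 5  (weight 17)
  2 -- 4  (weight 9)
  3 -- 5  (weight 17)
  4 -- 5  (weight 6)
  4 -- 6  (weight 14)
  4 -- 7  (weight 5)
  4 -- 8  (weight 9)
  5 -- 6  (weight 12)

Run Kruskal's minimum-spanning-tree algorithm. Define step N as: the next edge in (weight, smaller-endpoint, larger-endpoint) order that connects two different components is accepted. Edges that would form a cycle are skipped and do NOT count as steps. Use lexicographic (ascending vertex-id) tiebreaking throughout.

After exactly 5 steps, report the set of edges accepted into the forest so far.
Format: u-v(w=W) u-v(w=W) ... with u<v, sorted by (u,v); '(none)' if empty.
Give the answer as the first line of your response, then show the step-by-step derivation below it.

0-3(w=1) 0-4(w=2) 1-4(w=7) 4-5(w=6) 4-7(w=5)

step 1: add edge 0-3 (w=1); MST = {0-3(w=1)}
step 2: add edge 0-4 (w=2); MST = {0-3(w=1) 0-4(w=2)}
step 3: add edge 4-7 (w=5); MST = {0-3(w=1) 0-4(w=2) 4-7(w=5)}
step 4: add edge 4-5 (w=6); MST = {0-3(w=1) 0-4(w=2) 4-5(w=6) 4-7(w=5)}
step 5: add edge 1-4 (w=7); MST = {0-3(w=1) 0-4(w=2) 1-4(w=7) 4-5(w=6) 4-7(w=5)}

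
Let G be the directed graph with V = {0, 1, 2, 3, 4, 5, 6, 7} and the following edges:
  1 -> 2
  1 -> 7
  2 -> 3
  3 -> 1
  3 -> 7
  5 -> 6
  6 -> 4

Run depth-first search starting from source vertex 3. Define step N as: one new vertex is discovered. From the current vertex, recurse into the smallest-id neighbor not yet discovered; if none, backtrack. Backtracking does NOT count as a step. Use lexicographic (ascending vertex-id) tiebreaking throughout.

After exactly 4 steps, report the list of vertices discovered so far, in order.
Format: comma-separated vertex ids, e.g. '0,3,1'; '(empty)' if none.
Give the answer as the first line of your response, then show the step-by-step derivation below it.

3,1,2,7

step 1: discover 3; path=3; order=3
step 2: discover 1; path=3>1; order=3,1
step 3: discover 2; path=3>1>2; order=3,1,2
step 4: discover 7; path=3>1>7; order=3,1,2,7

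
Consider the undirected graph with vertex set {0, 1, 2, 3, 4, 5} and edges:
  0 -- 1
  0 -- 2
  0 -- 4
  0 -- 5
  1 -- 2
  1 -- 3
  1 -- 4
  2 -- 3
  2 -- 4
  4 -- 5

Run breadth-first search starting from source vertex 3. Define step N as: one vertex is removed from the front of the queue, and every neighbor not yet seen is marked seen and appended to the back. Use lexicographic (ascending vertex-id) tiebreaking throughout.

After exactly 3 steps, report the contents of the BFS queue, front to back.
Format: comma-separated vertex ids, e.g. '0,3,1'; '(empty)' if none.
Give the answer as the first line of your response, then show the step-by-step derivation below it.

0,4

step 1: dequeue 3; queue=[1,2]; order=3
step 2: dequeue 1; queue=[2,0,4]; order=3,1
step 3: dequeue 2; queue=[0,4]; order=3,1,2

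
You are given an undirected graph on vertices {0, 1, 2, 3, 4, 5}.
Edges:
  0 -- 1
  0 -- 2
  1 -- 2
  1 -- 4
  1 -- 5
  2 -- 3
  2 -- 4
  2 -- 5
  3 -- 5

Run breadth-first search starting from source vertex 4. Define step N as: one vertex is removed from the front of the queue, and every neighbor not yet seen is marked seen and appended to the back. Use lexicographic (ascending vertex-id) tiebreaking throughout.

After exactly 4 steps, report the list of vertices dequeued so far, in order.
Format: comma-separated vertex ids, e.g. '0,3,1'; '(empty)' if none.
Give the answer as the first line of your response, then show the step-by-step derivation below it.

4,1,2,0

step 1: dequeue 4; queue=[1,2]; order=4
step 2: dequeue 1; queue=[2,0,5]; order=4,1
step 3: dequeue 2; queue=[0,5,3]; order=4,1,2
step 4: dequeue 0; queue=[5,3]; order=4,1,2,0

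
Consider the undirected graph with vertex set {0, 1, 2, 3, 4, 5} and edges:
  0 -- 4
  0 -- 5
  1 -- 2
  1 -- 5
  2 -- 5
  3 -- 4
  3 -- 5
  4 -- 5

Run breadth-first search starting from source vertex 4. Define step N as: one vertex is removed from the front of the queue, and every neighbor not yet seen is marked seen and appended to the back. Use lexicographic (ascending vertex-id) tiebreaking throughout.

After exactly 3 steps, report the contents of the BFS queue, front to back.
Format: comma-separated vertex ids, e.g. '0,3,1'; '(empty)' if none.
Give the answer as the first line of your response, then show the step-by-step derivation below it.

5

step 1: dequeue 4; queue=[0,3,5]; order=4
step 2: dequeue 0; queue=[3,5]; order=4,0
step 3: dequeue 3; queue=[5]; order=4,0,3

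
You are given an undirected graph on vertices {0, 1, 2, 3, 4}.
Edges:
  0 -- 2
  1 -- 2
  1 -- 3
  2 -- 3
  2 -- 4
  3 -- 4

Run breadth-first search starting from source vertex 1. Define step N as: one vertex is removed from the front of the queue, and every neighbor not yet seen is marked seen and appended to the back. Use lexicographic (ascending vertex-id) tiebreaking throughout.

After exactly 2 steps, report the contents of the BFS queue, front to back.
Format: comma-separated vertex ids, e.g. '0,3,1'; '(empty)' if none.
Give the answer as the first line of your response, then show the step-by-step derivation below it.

3,0,4

step 1: dequeue 1; queue=[2,3]; order=1
step 2: dequeue 2; queue=[3,0,4]; order=1,2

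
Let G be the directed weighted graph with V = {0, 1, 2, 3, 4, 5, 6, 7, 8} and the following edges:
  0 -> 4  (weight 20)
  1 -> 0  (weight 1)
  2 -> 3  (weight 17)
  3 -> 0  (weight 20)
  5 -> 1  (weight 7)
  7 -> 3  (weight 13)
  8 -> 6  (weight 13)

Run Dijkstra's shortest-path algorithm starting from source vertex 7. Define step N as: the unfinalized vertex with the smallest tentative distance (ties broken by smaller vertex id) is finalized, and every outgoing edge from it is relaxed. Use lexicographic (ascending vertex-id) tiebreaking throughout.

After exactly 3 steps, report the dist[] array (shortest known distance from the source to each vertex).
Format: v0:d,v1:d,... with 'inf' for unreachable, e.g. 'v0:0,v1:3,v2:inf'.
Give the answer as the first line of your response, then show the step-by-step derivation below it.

v0:33,v1:inf,v2:inf,v3:13,v4:53,v5:inf,v6:inf,v7:0,v8:inf

step 1: dist = v0:inf,v1:inf,v2:inf,v3:13,v4:inf,v5:inf,v6:inf,v7:0,v8:inf
step 2: dist = v0:33,v1:inf,v2:inf,v3:13,v4:inf,v5:inf,v6:inf,v7:0,v8:inf
step 3: dist = v0:33,v1:inf,v2:inf,v3:13,v4:53,v5:inf,v6:inf,v7:0,v8:inf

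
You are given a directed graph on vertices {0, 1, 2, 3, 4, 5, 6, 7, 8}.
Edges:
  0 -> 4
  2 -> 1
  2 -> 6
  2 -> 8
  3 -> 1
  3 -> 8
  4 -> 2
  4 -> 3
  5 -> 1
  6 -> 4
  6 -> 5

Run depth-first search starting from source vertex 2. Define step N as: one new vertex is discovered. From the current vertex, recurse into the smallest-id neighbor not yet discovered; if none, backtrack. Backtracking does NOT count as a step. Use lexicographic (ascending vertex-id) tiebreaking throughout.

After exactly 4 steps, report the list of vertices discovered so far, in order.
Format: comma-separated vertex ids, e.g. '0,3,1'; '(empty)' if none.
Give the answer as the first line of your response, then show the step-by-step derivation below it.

2,1,6,4

step 1: discover 2; path=2; order=2
step 2: discover 1; path=2>1; order=2,1
step 3: discover 6; path=2>6; order=2,1,6
step 4: discover 4; path=2>6>4; order=2,1,6,4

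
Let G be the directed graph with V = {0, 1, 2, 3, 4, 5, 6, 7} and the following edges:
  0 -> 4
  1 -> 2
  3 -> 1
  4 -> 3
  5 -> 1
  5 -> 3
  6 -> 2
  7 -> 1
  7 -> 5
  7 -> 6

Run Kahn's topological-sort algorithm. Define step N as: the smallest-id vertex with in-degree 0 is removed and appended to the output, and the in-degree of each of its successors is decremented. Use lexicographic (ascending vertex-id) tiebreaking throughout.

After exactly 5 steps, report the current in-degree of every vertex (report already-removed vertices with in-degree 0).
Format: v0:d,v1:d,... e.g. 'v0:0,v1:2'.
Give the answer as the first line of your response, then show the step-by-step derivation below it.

v0:0,v1:0,v2:2,v3:0,v4:0,v5:0,v6:0,v7:0

step 1: output 0; order=[0]; indeg=(0,3,2,2,0,1,1,0)
step 2: output 4; order=[0,4]; indeg=(0,3,2,1,0,1,1,0)
step 3: output 7; order=[0,4,7]; indeg=(0,2,2,1,0,0,0,0)
step 4: output 5; order=[0,4,7,5]; indeg=(0,1,2,0,0,0,0,0)
step 5: output 3; order=[0,4,7,5,3]; indeg=(0,0,2,0,0,0,0,0)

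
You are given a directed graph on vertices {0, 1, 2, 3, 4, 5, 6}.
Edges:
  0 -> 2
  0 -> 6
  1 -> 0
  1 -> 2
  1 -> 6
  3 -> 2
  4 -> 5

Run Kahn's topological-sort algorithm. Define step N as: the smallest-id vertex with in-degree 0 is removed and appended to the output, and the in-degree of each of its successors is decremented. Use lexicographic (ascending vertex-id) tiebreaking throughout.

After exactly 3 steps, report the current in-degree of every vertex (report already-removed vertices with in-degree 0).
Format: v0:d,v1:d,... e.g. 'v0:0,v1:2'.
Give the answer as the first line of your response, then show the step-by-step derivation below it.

v0:0,v1:0,v2:0,v3:0,v4:0,v5:1,v6:0

step 1: output 1; order=[1]; indeg=(0,0,2,0,0,1,1)
step 2: output 0; order=[1,0]; indeg=(0,0,1,0,0,1,0)
step 3: output 3; order=[1,0,3]; indeg=(0,0,0,0,0,1,0)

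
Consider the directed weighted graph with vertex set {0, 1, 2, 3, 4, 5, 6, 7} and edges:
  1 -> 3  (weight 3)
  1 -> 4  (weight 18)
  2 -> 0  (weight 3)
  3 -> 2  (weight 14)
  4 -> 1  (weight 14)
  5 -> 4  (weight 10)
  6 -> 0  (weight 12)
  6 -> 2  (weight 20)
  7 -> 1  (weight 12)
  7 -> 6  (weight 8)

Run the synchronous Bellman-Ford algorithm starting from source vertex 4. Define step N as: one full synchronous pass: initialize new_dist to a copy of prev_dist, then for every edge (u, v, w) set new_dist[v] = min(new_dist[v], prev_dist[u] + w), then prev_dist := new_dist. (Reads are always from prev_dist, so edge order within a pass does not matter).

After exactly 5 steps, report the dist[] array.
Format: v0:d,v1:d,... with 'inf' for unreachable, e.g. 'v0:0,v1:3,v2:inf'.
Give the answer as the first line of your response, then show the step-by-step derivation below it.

v0:34,v1:14,v2:31,v3:17,v4:0,v5:inf,v6:inf,v7:inf

step 1: dist = v0:inf,v1:14,v2:inf,v3:inf,v4:0,v5:inf,v6:inf,v7:inf
step 2: dist = v0:inf,v1:14,v2:inf,v3:17,v4:0,v5:inf,v6:inf,v7:inf
step 3: dist = v0:inf,v1:14,v2:31,v3:17,v4:0,v5:inf,v6:inf,v7:inf
step 4: dist = v0:34,v1:14,v2:31,v3:17,v4:0,v5:inf,v6:inf,v7:inf
step 5: dist = v0:34,v1:14,v2:31,v3:17,v4:0,v5:inf,v6:inf,v7:inf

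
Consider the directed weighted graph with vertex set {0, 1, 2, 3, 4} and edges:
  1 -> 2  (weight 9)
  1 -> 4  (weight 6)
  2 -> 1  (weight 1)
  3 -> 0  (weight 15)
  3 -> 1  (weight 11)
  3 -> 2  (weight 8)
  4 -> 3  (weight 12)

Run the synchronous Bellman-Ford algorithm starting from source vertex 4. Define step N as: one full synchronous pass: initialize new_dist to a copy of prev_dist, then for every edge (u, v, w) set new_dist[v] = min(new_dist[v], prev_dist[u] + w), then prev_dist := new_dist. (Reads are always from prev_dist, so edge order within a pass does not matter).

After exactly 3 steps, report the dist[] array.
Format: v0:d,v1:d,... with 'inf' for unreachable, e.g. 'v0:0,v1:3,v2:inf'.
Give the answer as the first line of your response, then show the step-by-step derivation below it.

v0:27,v1:21,v2:20,v3:12,v4:0

step 1: dist = v0:inf,v1:inf,v2:inf,v3:12,v4:0
step 2: dist = v0:27,v1:23,v2:20,v3:12,v4:0
step 3: dist = v0:27,v1:21,v2:20,v3:12,v4:0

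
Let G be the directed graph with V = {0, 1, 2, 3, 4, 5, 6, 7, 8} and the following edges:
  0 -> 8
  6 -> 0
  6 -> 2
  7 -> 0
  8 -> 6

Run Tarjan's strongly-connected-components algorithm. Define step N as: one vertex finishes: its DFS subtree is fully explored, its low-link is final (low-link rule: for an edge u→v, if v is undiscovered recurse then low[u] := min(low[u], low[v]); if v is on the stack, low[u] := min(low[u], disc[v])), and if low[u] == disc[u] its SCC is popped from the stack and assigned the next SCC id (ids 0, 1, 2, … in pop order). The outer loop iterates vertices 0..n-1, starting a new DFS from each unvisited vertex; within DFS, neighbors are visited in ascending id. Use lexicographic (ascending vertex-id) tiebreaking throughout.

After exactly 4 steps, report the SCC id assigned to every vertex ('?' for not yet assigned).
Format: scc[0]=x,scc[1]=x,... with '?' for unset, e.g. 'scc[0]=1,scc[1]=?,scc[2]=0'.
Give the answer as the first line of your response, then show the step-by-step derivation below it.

scc[0]=1,scc[1]=?,scc[2]=0,scc[3]=?,scc[4]=?,scc[5]=?,scc[6]=1,scc[7]=?,scc[8]=1

step 1: low=(low[0]=0,low[1]=?,low[2]=3,low[3]=?,low[4]=?,low[5]=?,low[6]=0,low[7]=?,low[8]=1); scc=(scc[0]=?,scc[1]=?,scc[2]=0,scc[3]=?,scc[4]=?,scc[5]=?,scc[6]=?,scc[7]=?,scc[8]=?)
step 2: low=(low[0]=0,low[1]=?,low[2]=3,low[3]=?,low[4]=?,low[5]=?,low[6]=0,low[7]=?,low[8]=1); scc=(scc[0]=?,scc[1]=?,scc[2]=0,scc[3]=?,scc[4]=?,scc[5]=?,scc[6]=?,scc[7]=?,scc[8]=?)
step 3: low=(low[0]=0,low[1]=?,low[2]=3,low[3]=?,low[4]=?,low[5]=?,low[6]=0,low[7]=?,low[8]=0); scc=(scc[0]=?,scc[1]=?,scc[2]=0,scc[3]=?,scc[4]=?,scc[5]=?,scc[6]=?,scc[7]=?,scc[8]=?)
step 4: low=(low[0]=0,low[1]=?,low[2]=3,low[3]=?,low[4]=?,low[5]=?,low[6]=0,low[7]=?,low[8]=0); scc=(scc[0]=1,scc[1]=?,scc[2]=0,scc[3]=?,scc[4]=?,scc[5]=?,scc[6]=1,scc[7]=?,scc[8]=1)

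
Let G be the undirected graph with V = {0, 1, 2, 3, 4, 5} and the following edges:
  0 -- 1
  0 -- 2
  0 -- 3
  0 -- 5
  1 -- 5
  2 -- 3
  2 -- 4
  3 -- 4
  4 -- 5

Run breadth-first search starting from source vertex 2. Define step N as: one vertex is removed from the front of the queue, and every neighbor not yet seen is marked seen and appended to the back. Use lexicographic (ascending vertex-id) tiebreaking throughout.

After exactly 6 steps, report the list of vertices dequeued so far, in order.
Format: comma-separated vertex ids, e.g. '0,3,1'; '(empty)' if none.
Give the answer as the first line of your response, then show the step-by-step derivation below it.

2,0,3,4,1,5

step 1: dequeue 2; queue=[0,3,4]; order=2
step 2: dequeue 0; queue=[3,4,1,5]; order=2,0
step 3: dequeue 3; queue=[4,1,5]; order=2,0,3
step 4: dequeue 4; queue=[1,5]; order=2,0,3,4
step 5: dequeue 1; queue=[5]; order=2,0,3,4,1
step 6: dequeue 5; queue=[(empty)]; order=2,0,3,4,1,5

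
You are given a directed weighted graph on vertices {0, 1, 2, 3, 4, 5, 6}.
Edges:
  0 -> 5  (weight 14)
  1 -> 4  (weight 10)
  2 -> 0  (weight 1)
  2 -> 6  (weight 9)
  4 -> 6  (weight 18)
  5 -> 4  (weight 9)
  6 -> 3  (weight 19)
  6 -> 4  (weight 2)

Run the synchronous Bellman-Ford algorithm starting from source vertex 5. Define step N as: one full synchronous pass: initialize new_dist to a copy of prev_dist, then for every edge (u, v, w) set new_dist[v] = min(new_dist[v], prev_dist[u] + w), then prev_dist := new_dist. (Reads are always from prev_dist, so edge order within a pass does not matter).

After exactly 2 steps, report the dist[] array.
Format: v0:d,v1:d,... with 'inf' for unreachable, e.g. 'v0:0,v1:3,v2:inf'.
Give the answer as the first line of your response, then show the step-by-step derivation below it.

v0:inf,v1:inf,v2:inf,v3:inf,v4:9,v5:0,v6:27

step 1: dist = v0:inf,v1:inf,v2:inf,v3:inf,v4:9,v5:0,v6:inf
step 2: dist = v0:inf,v1:inf,v2:inf,v3:inf,v4:9,v5:0,v6:27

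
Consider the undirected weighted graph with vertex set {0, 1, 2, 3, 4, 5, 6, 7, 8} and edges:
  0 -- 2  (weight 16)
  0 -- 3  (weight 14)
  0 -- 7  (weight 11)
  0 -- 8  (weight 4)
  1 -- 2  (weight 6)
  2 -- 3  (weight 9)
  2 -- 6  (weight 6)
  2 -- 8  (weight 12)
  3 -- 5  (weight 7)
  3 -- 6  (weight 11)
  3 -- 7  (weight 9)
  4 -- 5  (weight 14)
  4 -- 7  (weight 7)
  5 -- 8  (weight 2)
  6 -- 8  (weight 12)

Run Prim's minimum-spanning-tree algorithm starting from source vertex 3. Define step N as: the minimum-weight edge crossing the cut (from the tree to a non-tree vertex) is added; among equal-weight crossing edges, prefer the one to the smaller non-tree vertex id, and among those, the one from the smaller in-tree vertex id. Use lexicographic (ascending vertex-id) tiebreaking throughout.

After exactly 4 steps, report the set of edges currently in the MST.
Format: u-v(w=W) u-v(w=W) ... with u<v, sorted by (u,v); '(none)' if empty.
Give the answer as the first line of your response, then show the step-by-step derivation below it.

0-8(w=4) 2-3(w=9) 3-5(w=7) 5-8(w=2)

step 1: add edge 3-5 (w=7); MST = {3-5(w=7)}
step 2: add edge 5-8 (w=2); MST = {3-5(w=7) 5-8(w=2)}
step 3: add edge 0-8 (w=4); MST = {0-8(w=4) 3-5(w=7) 5-8(w=2)}
step 4: add edge 2-3 (w=9); MST = {0-8(w=4) 2-3(w=9) 3-5(w=7) 5-8(w=2)}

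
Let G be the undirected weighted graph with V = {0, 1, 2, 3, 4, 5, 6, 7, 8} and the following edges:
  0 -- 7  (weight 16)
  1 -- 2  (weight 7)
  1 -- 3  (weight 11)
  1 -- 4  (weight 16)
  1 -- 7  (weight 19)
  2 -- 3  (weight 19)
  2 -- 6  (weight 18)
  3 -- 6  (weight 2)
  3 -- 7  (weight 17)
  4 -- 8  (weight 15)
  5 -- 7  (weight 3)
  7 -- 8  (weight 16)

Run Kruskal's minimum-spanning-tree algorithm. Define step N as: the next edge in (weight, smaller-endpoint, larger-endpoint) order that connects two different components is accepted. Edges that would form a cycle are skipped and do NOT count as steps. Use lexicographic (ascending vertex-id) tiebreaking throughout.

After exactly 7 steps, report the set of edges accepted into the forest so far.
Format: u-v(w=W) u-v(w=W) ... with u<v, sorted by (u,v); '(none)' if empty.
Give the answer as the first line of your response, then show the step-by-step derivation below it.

0-7(w=16) 1-2(w=7) 1-3(w=11) 1-4(w=16) 3-6(w=2) 4-8(w=15) 5-7(w=3)

step 1: add edge 3-6 (w=2); MST = {3-6(w=2)}
step 2: add edge 5-7 (w=3); MST = {3-6(w=2) 5-7(w=3)}
step 3: add edge 1-2 (w=7); MST = {1-2(w=7) 3-6(w=2) 5-7(w=3)}
step 4: add edge 1-3 (w=11); MST = {1-2(w=7) 1-3(w=11) 3-6(w=2) 5-7(w=3)}
step 5: add edge 4-8 (w=15); MST = {1-2(w=7) 1-3(w=11) 3-6(w=2) 4-8(w=15) 5-7(w=3)}
step 6: add edge 0-7 (w=16); MST = {0-7(w=16) 1-2(w=7) 1-3(w=11) 3-6(w=2) 4-8(w=15) 5-7(w=3)}
step 7: add edge 1-4 (w=16); MST = {0-7(w=16) 1-2(w=7) 1-3(w=11) 1-4(w=16) 3-6(w=2) 4-8(w=15) 5-7(w=3)}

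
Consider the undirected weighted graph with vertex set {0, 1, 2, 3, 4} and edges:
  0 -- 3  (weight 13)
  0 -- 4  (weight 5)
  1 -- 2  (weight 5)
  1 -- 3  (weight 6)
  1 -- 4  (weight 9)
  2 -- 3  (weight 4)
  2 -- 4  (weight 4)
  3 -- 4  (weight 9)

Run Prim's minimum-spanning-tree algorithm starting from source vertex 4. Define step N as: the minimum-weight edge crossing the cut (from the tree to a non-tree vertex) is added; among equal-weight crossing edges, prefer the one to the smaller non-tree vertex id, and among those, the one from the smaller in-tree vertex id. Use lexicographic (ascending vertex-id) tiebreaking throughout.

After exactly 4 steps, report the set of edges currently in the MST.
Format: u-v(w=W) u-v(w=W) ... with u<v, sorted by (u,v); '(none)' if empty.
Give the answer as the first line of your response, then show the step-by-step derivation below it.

0-4(w=5) 1-2(w=5) 2-3(w=4) 2-4(w=4)

step 1: add edge 2-4 (w=4); MST = {2-4(w=4)}
step 2: add edge 2-3 (w=4); MST = {2-3(w=4) 2-4(w=4)}
step 3: add edge 0-4 (w=5); MST = {0-4(w=5) 2-3(w=4) 2-4(w=4)}
step 4: add edge 1-2 (w=5); MST = {0-4(w=5) 1-2(w=5) 2-3(w=4) 2-4(w=4)}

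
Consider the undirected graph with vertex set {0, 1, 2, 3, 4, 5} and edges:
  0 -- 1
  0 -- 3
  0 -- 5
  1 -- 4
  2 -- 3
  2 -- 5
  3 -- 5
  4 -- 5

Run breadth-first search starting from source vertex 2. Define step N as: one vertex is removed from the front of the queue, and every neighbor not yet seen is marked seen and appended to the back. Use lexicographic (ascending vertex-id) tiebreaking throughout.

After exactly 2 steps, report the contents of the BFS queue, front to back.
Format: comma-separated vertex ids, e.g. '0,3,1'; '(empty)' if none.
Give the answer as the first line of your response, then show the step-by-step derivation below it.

5,0

step 1: dequeue 2; queue=[3,5]; order=2
step 2: dequeue 3; queue=[5,0]; order=2,3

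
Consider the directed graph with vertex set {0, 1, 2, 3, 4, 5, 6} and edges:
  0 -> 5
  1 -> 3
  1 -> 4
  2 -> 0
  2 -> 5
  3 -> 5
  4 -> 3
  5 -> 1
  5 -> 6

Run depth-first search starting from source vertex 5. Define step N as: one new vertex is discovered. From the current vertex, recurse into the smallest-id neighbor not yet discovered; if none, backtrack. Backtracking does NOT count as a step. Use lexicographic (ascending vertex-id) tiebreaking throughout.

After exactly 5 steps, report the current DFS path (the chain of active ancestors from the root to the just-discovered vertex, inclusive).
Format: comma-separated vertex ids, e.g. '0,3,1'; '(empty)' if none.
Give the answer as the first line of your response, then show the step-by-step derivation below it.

5,6

step 1: discover 5; path=5; order=5
step 2: discover 1; path=5>1; order=5,1
step 3: discover 3; path=5>1>3; order=5,1,3
step 4: discover 4; path=5>1>4; order=5,1,3,4
step 5: discover 6; path=5>6; order=5,1,3,4,6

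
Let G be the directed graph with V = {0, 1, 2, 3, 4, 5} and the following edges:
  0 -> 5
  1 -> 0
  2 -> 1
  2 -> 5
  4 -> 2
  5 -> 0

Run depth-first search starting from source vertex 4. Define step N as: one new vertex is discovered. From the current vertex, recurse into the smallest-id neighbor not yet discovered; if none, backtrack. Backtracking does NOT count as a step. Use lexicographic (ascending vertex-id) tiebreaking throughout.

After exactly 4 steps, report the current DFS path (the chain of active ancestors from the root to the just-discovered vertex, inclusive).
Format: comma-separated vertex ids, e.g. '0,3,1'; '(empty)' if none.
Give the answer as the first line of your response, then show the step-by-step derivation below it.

4,2,1,0

step 1: discover 4; path=4; order=4
step 2: discover 2; path=4>2; order=4,2
step 3: discover 1; path=4>2>1; order=4,2,1
step 4: discover 0; path=4>2>1>0; order=4,2,1,0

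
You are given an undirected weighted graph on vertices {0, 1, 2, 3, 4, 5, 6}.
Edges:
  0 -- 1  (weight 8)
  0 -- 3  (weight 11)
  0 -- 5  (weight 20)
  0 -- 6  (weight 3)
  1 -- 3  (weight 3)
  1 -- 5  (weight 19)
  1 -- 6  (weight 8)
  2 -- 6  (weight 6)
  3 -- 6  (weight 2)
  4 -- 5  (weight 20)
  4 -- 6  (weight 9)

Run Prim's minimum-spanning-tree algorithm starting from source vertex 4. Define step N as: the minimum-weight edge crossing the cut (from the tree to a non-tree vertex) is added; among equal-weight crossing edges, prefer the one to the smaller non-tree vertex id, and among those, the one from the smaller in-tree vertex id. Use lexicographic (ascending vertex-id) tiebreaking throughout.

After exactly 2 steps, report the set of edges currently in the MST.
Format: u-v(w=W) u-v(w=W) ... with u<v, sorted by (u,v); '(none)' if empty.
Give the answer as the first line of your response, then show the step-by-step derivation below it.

3-6(w=2) 4-6(w=9)

step 1: add edge 4-6 (w=9); MST = {4-6(w=9)}
step 2: add edge 3-6 (w=2); MST = {3-6(w=2) 4-6(w=9)}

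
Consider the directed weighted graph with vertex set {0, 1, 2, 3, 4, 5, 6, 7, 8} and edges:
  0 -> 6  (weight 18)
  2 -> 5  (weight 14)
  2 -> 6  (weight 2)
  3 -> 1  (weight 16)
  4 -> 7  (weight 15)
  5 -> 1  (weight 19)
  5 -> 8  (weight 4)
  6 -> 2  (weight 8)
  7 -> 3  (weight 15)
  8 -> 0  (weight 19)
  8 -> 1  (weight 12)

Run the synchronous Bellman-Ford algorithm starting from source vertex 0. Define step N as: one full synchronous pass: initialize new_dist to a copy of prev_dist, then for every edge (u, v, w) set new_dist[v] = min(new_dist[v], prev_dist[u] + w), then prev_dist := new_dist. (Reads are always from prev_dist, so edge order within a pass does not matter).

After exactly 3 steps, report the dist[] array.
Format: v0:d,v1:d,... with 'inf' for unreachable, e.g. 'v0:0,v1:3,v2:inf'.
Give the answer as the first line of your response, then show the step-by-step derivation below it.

v0:0,v1:inf,v2:26,v3:inf,v4:inf,v5:40,v6:18,v7:inf,v8:inf

step 1: dist = v0:0,v1:inf,v2:inf,v3:inf,v4:inf,v5:inf,v6:18,v7:inf,v8:inf
step 2: dist = v0:0,v1:inf,v2:26,v3:inf,v4:inf,v5:inf,v6:18,v7:inf,v8:inf
step 3: dist = v0:0,v1:inf,v2:26,v3:inf,v4:inf,v5:40,v6:18,v7:inf,v8:inf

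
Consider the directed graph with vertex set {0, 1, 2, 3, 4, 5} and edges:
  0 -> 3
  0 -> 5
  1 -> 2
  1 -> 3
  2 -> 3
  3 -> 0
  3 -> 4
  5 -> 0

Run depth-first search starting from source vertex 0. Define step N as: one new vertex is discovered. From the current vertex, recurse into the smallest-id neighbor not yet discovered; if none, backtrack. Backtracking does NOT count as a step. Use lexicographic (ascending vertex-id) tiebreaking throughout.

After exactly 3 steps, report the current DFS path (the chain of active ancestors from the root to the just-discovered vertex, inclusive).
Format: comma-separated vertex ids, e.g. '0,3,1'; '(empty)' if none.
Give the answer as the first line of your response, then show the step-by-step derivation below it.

0,3,4

step 1: discover 0; path=0; order=0
step 2: discover 3; path=0>3; order=0,3
step 3: discover 4; path=0>3>4; order=0,3,4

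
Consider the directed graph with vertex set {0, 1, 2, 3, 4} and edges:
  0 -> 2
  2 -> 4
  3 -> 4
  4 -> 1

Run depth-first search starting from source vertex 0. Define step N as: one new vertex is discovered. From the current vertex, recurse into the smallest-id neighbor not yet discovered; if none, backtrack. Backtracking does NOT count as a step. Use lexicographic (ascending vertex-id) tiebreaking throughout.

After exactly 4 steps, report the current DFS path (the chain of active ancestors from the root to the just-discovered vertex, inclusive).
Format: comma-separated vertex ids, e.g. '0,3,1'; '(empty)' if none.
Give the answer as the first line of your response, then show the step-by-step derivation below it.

0,2,4,1

step 1: discover 0; path=0; order=0
step 2: discover 2; path=0>2; order=0,2
step 3: discover 4; path=0>2>4; order=0,2,4
step 4: discover 1; path=0>2>4>1; order=0,2,4,1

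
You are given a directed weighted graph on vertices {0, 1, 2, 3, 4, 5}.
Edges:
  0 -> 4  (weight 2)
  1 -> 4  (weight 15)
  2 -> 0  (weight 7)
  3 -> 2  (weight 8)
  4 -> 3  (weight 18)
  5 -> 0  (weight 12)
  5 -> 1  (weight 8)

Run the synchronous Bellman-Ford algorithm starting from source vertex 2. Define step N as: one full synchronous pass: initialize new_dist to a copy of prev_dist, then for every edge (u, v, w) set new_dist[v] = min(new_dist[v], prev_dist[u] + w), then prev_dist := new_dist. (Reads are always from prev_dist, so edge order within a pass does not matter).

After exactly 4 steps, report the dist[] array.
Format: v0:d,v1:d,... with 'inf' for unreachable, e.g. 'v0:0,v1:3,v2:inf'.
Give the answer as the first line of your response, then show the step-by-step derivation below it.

v0:7,v1:inf,v2:0,v3:27,v4:9,v5:inf

step 1: dist = v0:7,v1:inf,v2:0,v3:inf,v4:inf,v5:inf
step 2: dist = v0:7,v1:inf,v2:0,v3:inf,v4:9,v5:inf
step 3: dist = v0:7,v1:inf,v2:0,v3:27,v4:9,v5:inf
step 4: dist = v0:7,v1:inf,v2:0,v3:27,v4:9,v5:inf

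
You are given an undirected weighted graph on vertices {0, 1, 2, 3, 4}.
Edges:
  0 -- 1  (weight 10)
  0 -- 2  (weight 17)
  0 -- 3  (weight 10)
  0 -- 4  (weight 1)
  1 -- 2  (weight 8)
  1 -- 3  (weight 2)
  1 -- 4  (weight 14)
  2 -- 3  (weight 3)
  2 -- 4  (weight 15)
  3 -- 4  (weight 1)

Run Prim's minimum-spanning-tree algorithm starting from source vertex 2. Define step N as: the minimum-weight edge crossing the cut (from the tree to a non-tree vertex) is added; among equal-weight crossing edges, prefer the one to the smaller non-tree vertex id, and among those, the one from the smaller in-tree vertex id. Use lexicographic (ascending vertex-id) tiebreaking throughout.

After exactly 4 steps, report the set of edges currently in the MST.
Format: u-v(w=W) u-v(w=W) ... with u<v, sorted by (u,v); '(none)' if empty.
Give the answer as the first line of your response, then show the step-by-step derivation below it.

0-4(w=1) 1-3(w=2) 2-3(w=3) 3-4(w=1)

step 1: add edge 2-3 (w=3); MST = {2-3(w=3)}
step 2: add edge 3-4 (w=1); MST = {2-3(w=3) 3-4(w=1)}
step 3: add edge 0-4 (w=1); MST = {0-4(w=1) 2-3(w=3) 3-4(w=1)}
step 4: add edge 1-3 (w=2); MST = {0-4(w=1) 1-3(w=2) 2-3(w=3) 3-4(w=1)}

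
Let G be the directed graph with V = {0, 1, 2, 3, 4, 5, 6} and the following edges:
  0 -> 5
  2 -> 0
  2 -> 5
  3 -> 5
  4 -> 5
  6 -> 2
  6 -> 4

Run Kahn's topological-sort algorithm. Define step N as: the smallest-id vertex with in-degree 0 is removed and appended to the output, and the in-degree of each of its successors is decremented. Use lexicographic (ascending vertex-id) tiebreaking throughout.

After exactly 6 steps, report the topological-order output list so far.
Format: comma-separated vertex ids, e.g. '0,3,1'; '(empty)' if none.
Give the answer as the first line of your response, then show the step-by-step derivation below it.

1,3,6,2,0,4

step 1: output 1; order=[1]; indeg=(1,0,1,0,1,4,0)
step 2: output 3; order=[1,3]; indeg=(1,0,1,0,1,3,0)
step 3: output 6; order=[1,3,6]; indeg=(1,0,0,0,0,3,0)
step 4: output 2; order=[1,3,6,2]; indeg=(0,0,0,0,0,2,0)
step 5: output 0; order=[1,3,6,2,0]; indeg=(0,0,0,0,0,1,0)
step 6: output 4; order=[1,3,6,2,0,4]; indeg=(0,0,0,0,0,0,0)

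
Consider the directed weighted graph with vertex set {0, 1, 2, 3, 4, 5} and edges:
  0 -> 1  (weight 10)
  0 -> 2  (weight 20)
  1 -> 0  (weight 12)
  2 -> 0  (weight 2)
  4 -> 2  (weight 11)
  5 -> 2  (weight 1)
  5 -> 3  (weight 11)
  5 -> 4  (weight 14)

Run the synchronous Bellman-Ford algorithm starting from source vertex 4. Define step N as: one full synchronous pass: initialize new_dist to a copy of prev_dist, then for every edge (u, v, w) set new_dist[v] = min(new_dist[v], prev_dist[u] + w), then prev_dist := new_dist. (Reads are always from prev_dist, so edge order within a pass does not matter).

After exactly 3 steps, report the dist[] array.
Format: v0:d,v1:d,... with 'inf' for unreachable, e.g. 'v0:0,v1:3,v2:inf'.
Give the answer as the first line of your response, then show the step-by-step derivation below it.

v0:13,v1:23,v2:11,v3:inf,v4:0,v5:inf

step 1: dist = v0:inf,v1:inf,v2:11,v3:inf,v4:0,v5:inf
step 2: dist = v0:13,v1:inf,v2:11,v3:inf,v4:0,v5:inf
step 3: dist = v0:13,v1:23,v2:11,v3:inf,v4:0,v5:inf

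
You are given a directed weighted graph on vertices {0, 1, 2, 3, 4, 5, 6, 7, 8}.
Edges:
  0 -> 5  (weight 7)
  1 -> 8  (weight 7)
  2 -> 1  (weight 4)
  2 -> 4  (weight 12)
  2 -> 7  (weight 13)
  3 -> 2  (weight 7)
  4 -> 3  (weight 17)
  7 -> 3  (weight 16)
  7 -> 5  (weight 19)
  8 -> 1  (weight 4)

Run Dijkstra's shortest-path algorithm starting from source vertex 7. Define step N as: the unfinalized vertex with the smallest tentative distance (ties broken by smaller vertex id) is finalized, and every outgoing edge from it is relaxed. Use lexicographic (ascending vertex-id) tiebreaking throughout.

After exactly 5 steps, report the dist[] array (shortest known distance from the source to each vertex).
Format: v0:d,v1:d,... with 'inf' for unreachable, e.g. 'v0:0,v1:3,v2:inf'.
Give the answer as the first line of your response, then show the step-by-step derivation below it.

v0:inf,v1:27,v2:23,v3:16,v4:35,v5:19,v6:inf,v7:0,v8:34

step 1: dist = v0:inf,v1:inf,v2:inf,v3:16,v4:inf,v5:19,v6:inf,v7:0,v8:inf
step 2: dist = v0:inf,v1:inf,v2:23,v3:16,v4:inf,v5:19,v6:inf,v7:0,v8:inf
step 3: dist = v0:inf,v1:inf,v2:23,v3:16,v4:inf,v5:19,v6:inf,v7:0,v8:inf
step 4: dist = v0:inf,v1:27,v2:23,v3:16,v4:35,v5:19,v6:inf,v7:0,v8:inf
step 5: dist = v0:inf,v1:27,v2:23,v3:16,v4:35,v5:19,v6:inf,v7:0,v8:34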